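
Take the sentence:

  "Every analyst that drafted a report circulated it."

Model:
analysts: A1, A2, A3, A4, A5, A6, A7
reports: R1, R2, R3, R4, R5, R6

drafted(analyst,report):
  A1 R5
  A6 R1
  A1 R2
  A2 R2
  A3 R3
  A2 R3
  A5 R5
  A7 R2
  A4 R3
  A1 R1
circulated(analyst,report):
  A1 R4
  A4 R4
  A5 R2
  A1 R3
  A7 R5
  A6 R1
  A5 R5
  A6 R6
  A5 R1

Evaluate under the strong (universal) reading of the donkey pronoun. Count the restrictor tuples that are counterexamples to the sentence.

8

"it" takes "a report" as antecedent — a donkey pronoun bound across the clause boundary.
Strong reading: for every (a,r) with drafted(a,r), circulated(a,r).
Restrictor pairs: (A1,R1) ✗  (A1,R2) ✗  (A1,R5) ✗  (A2,R2) ✗  (A2,R3) ✗  (A3,R3) ✗  (A4,R3) ✗  (A5,R5) ✓  (A6,R1) ✓  (A7,R2) ✗
Counterexamples (restrictor pairs failing the scope): 8.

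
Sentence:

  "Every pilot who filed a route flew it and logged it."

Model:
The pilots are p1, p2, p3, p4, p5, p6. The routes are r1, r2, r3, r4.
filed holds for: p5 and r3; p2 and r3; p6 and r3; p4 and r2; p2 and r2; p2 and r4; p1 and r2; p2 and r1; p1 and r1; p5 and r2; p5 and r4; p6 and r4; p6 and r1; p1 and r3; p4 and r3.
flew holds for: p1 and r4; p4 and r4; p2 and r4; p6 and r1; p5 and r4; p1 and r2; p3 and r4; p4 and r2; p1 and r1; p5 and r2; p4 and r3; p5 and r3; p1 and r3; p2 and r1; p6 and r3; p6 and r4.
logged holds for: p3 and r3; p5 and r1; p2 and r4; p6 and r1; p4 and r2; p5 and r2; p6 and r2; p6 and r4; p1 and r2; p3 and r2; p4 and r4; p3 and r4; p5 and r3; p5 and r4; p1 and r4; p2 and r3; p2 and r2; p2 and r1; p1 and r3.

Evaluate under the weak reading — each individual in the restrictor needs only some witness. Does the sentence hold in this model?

"it" takes "a route" as antecedent — a donkey pronoun bound across the clause boundary.
Weak reading: every pilot p with some filed-route has at least one filed-route r such that flew(p,r) ∧ logged(p,r).
Per pilot: p1:✓  p2:✓  p4:✓  p5:✓  p6:✓
Every pilot in the restrictor has a witness.

True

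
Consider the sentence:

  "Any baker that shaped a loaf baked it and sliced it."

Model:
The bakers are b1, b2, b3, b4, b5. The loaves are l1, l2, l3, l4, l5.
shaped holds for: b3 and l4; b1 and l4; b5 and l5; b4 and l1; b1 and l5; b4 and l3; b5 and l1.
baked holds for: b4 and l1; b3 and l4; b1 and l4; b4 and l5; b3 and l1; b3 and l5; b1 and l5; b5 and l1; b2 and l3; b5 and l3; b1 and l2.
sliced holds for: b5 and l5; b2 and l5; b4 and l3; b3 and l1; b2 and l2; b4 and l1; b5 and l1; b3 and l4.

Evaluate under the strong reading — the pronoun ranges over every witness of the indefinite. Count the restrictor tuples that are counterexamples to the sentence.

"it" takes "a loaf" as antecedent — a donkey pronoun bound across the clause boundary.
Strong reading: for every (b,l) with shaped(b,l), baked(b,l) ∧ sliced(b,l).
Restrictor pairs: (b1,l4) ✗  (b1,l5) ✗  (b3,l4) ✓  (b4,l1) ✓  (b4,l3) ✗  (b5,l1) ✓  (b5,l5) ✗
Counterexamples (restrictor pairs failing the scope): 4.

4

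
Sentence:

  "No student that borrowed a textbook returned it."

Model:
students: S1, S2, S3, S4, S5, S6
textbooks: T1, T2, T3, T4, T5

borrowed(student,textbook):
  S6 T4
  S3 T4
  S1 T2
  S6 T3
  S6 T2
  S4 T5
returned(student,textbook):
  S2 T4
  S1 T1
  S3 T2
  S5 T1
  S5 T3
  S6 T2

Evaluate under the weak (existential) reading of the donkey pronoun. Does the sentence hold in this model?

"it" takes "a textbook" as antecedent — a donkey pronoun bound across the clause boundary.
Truth condition: for no (s,t) with borrowed(s,t) does returned(s,t) hold.
Restrictor pairs — does the scope hold? (S1,T2):fails  (S3,T4):fails  (S4,T5):fails  (S6,T2):holds  (S6,T3):fails  (S6,T4):fails
Scope holds for 1 pair(s), so the sentence is false.

False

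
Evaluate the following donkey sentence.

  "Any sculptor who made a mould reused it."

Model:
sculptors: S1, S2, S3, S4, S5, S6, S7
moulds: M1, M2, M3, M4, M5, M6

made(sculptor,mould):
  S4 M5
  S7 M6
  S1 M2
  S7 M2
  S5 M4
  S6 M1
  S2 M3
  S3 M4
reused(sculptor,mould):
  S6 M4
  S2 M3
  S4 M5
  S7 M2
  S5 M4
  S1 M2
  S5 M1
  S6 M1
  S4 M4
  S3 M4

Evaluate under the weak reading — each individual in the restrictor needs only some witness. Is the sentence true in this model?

"it" takes "a mould" as antecedent — a donkey pronoun bound across the clause boundary.
Weak reading: every sculptor s with some made-mould has at least one made-mould m such that reused(s,m).
Per sculptor: S1:✓  S2:✓  S3:✓  S4:✓  S5:✓  S6:✓  S7:✓
Every sculptor in the restrictor has a witness.

True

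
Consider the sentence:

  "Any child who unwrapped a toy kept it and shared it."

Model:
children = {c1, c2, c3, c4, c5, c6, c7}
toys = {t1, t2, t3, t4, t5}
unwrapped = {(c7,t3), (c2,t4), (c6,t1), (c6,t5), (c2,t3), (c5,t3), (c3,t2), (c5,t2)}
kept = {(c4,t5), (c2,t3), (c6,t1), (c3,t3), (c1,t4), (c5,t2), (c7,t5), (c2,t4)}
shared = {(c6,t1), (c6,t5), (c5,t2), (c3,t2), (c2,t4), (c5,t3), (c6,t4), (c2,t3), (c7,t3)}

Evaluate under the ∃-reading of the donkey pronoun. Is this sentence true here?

"it" takes "a toy" as antecedent — a donkey pronoun bound across the clause boundary.
Weak reading: every child c with some unwrapped-toy has at least one unwrapped-toy t such that kept(c,t) ∧ shared(c,t).
Per child: c2:✓  c3:✗  c5:✓  c6:✓  c7:✗
c3 has no witness among its unwrapped-toys.

False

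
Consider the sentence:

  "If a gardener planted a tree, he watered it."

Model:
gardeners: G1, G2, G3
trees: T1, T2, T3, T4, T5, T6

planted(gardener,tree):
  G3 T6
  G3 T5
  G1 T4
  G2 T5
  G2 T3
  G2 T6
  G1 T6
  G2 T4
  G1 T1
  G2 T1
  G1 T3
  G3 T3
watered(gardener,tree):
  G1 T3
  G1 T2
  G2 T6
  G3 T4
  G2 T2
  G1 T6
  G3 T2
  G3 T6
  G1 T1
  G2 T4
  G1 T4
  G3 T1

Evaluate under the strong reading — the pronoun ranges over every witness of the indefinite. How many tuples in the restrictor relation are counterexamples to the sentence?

5

"it" takes "a tree" as antecedent — a donkey pronoun bound across the clause boundary.
Strong reading: for every (g,t) with planted(g,t), watered(g,t).
Restrictor pairs: (G1,T1) ✓  (G1,T3) ✓  (G1,T4) ✓  (G1,T6) ✓  (G2,T1) ✗  (G2,T3) ✗  (G2,T4) ✓  (G2,T5) ✗  (G2,T6) ✓  (G3,T3) ✗  (G3,T5) ✗  (G3,T6) ✓
Counterexamples (restrictor pairs failing the scope): 5.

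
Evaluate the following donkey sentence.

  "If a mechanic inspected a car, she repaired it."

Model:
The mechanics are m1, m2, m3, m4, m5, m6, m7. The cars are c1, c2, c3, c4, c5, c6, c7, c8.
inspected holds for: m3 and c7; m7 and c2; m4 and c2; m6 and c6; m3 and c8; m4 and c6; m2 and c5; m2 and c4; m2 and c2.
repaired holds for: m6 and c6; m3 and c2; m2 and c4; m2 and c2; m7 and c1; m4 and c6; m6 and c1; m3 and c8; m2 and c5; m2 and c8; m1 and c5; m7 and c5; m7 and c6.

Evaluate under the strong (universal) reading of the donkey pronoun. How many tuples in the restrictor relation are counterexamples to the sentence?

"it" takes "a car" as antecedent — a donkey pronoun bound across the clause boundary.
Strong reading: for every (m,c) with inspected(m,c), repaired(m,c).
Restrictor pairs: (m2,c2) ✓  (m2,c4) ✓  (m2,c5) ✓  (m3,c7) ✗  (m3,c8) ✓  (m4,c2) ✗  (m4,c6) ✓  (m6,c6) ✓  (m7,c2) ✗
Counterexamples (restrictor pairs failing the scope): 3.

3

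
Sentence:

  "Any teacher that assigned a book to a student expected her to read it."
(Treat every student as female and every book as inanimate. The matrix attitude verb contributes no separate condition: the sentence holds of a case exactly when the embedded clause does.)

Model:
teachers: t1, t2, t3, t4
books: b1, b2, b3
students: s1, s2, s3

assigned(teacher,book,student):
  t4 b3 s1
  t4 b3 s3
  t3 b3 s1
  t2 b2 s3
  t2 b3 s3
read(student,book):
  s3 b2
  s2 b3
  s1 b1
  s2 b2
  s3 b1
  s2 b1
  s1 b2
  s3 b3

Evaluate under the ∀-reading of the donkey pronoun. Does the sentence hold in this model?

"her" takes "a student" as antecedent and "it" takes "a book"; both are donkey pronouns co-varying with the restrictor.
Strong reading: for every (t,b,s) with assigned(t,b,s), read(s,b).
Restrictor triples: (t2,b2,s3)→read(s3,b2) ✓  (t2,b3,s3)→read(s3,b3) ✓  (t3,b3,s1)→read(s1,b3) ✗  (t4,b3,s1)→read(s1,b3) ✗  (t4,b3,s3)→read(s3,b3) ✓
Counterexample: (t3,b3,s1) — read(s1,b3) does not hold.

False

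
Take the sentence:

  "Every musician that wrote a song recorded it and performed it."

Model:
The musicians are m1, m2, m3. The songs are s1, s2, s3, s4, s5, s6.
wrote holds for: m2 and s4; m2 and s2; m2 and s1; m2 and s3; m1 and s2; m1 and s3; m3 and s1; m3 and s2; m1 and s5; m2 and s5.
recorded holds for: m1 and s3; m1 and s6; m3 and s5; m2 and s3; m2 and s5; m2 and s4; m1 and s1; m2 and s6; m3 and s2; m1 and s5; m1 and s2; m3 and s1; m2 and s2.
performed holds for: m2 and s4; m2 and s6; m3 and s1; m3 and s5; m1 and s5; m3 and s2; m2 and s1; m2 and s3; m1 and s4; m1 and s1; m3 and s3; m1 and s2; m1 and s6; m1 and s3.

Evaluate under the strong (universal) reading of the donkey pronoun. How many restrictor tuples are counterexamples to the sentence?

"it" takes "a song" as antecedent — a donkey pronoun bound across the clause boundary.
Strong reading: for every (m,s) with wrote(m,s), recorded(m,s) ∧ performed(m,s).
Restrictor pairs: (m1,s2) ✓  (m1,s3) ✓  (m1,s5) ✓  (m2,s1) ✗  (m2,s2) ✗  (m2,s3) ✓  (m2,s4) ✓  (m2,s5) ✗  (m3,s1) ✓  (m3,s2) ✓
Counterexamples (restrictor pairs failing the scope): 3.

3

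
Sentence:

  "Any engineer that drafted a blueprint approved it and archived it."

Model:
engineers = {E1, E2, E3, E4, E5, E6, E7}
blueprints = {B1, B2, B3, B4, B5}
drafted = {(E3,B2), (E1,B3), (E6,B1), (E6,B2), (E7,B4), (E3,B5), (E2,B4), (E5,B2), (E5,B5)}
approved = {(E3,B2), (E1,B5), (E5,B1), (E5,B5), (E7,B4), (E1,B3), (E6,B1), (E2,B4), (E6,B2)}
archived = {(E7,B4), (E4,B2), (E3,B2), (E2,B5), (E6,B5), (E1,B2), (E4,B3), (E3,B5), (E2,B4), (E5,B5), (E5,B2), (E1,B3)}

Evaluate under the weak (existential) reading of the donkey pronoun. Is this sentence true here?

"it" takes "a blueprint" as antecedent — a donkey pronoun bound across the clause boundary.
Weak reading: every engineer e with some drafted-blueprint has at least one drafted-blueprint b such that approved(e,b) ∧ archived(e,b).
Per engineer: E1:✓  E2:✓  E3:✓  E5:✓  E6:✗  E7:✓
E6 has no witness among its drafted-blueprints.

False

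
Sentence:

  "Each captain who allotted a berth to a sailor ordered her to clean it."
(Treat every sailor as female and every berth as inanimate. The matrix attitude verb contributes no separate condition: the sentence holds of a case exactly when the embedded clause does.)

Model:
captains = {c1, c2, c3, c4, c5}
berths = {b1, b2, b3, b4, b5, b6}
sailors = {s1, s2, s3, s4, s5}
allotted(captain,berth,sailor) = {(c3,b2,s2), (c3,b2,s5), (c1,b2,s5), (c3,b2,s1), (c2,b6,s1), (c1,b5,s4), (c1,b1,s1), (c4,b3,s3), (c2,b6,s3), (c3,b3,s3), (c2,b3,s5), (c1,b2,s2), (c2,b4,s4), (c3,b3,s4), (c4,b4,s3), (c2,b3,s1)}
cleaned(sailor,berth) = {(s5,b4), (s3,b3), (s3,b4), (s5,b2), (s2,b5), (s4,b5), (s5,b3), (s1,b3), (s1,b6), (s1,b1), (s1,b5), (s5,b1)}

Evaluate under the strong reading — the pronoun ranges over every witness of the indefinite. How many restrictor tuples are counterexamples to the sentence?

6

"her" takes "a sailor" as antecedent and "it" takes "a berth"; both are donkey pronouns co-varying with the restrictor.
Strong reading: for every (c,b,s) with allotted(c,b,s), cleaned(s,b).
Restrictor triples: (c1,b1,s1)→cleaned(s1,b1) ✓  (c1,b2,s2)→cleaned(s2,b2) ✗  (c1,b2,s5)→cleaned(s5,b2) ✓  (c1,b5,s4)→cleaned(s4,b5) ✓  (c2,b3,s1)→cleaned(s1,b3) ✓  (c2,b3,s5)→cleaned(s5,b3) ✓  (c2,b4,s4)→cleaned(s4,b4) ✗  (c2,b6,s1)→cleaned(s1,b6) ✓  (c2,b6,s3)→cleaned(s3,b6) ✗  (c3,b2,s1)→cleaned(s1,b2) ✗  (c3,b2,s2)→cleaned(s2,b2) ✗  (c3,b2,s5)→cleaned(s5,b2) ✓  (c3,b3,s3)→cleaned(s3,b3) ✓  (c3,b3,s4)→cleaned(s4,b3) ✗  (c4,b3,s3)→cleaned(s3,b3) ✓  (c4,b4,s3)→cleaned(s3,b4) ✓
Counterexamples (restrictor triples failing the scope): 6.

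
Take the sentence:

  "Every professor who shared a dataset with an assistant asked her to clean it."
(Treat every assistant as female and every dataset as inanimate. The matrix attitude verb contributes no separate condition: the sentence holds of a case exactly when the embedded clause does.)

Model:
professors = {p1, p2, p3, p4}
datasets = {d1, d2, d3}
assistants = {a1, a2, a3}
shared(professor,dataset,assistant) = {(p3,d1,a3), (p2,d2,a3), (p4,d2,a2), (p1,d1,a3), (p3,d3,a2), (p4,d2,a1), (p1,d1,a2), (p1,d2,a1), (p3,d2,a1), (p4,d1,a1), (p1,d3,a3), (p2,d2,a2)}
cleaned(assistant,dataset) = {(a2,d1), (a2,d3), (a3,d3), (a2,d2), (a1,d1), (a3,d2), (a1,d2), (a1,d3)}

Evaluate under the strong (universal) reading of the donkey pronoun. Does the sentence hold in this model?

False

"her" takes "an assistant" as antecedent and "it" takes "a dataset"; both are donkey pronouns co-varying with the restrictor.
Strong reading: for every (p,d,a) with shared(p,d,a), cleaned(a,d).
Restrictor triples: (p1,d1,a2)→cleaned(a2,d1) ✓  (p1,d1,a3)→cleaned(a3,d1) ✗  (p1,d2,a1)→cleaned(a1,d2) ✓  (p1,d3,a3)→cleaned(a3,d3) ✓  (p2,d2,a2)→cleaned(a2,d2) ✓  (p2,d2,a3)→cleaned(a3,d2) ✓  (p3,d1,a3)→cleaned(a3,d1) ✗  (p3,d2,a1)→cleaned(a1,d2) ✓  (p3,d3,a2)→cleaned(a2,d3) ✓  (p4,d1,a1)→cleaned(a1,d1) ✓  (p4,d2,a1)→cleaned(a1,d2) ✓  (p4,d2,a2)→cleaned(a2,d2) ✓
Counterexample: (p1,d1,a3) — cleaned(a3,d1) does not hold.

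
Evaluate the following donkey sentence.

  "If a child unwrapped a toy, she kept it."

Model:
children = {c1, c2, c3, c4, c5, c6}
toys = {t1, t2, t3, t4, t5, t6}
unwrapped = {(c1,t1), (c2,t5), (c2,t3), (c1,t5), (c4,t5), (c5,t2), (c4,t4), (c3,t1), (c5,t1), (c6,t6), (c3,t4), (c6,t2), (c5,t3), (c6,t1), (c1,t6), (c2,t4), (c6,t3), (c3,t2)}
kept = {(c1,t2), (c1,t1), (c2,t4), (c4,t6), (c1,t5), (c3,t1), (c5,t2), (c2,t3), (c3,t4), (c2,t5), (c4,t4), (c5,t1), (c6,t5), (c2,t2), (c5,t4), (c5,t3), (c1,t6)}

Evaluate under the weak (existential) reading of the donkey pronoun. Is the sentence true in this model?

False

"it" takes "a toy" as antecedent — a donkey pronoun bound across the clause boundary.
Weak reading: every child c with some unwrapped-toy has at least one unwrapped-toy t such that kept(c,t).
Per child: c1:✓  c2:✓  c3:✓  c4:✓  c5:✓  c6:✗
c6 has no witness among its unwrapped-toys.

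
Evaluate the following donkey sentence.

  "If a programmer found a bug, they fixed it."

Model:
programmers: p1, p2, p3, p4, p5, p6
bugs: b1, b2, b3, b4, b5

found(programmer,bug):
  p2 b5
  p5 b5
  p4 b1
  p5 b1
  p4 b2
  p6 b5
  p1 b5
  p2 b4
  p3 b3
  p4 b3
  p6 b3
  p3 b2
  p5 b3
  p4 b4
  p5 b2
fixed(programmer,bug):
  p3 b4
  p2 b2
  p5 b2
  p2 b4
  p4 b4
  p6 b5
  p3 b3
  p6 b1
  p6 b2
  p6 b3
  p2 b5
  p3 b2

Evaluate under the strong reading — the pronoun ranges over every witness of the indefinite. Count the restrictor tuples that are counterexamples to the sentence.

7

"it" takes "a bug" as antecedent — a donkey pronoun bound across the clause boundary.
Strong reading: for every (p,b) with found(p,b), fixed(p,b).
Restrictor pairs: (p1,b5) ✗  (p2,b4) ✓  (p2,b5) ✓  (p3,b2) ✓  (p3,b3) ✓  (p4,b1) ✗  (p4,b2) ✗  (p4,b3) ✗  (p4,b4) ✓  (p5,b1) ✗  (p5,b2) ✓  (p5,b3) ✗  (p5,b5) ✗  (p6,b3) ✓  (p6,b5) ✓
Counterexamples (restrictor pairs failing the scope): 7.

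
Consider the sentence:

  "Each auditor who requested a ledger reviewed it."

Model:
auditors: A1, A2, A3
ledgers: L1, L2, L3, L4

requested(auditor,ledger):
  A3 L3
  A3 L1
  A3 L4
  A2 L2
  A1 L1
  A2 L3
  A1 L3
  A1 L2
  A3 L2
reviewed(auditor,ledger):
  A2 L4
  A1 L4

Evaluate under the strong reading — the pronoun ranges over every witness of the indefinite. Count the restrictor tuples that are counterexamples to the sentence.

9

"it" takes "a ledger" as antecedent — a donkey pronoun bound across the clause boundary.
Strong reading: for every (a,l) with requested(a,l), reviewed(a,l).
Restrictor pairs: (A1,L1) ✗  (A1,L2) ✗  (A1,L3) ✗  (A2,L2) ✗  (A2,L3) ✗  (A3,L1) ✗  (A3,L2) ✗  (A3,L3) ✗  (A3,L4) ✗
Counterexamples (restrictor pairs failing the scope): 9.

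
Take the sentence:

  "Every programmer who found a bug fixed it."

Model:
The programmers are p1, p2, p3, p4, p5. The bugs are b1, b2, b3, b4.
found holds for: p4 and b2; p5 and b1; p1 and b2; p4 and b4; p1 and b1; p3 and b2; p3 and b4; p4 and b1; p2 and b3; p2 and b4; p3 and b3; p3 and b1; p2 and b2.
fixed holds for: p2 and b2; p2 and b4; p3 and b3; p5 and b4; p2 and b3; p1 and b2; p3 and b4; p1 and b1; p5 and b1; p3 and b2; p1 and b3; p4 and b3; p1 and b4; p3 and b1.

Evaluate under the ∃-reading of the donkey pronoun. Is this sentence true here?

False

"it" takes "a bug" as antecedent — a donkey pronoun bound across the clause boundary.
Weak reading: every programmer p with some found-bug has at least one found-bug b such that fixed(p,b).
Per programmer: p1:✓  p2:✓  p3:✓  p4:✗  p5:✓
p4 has no witness among its found-bugs.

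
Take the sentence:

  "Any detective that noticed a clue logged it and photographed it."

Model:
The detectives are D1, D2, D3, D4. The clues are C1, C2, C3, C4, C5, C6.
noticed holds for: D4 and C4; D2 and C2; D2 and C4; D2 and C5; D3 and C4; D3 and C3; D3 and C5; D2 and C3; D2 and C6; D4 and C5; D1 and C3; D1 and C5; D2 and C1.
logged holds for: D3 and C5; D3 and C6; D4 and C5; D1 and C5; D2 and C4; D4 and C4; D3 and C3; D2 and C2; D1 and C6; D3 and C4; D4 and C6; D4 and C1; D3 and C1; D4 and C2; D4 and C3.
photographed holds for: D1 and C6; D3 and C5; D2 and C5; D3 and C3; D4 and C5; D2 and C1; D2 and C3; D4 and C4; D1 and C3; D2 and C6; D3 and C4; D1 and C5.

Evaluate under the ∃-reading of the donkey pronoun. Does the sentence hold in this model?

"it" takes "a clue" as antecedent — a donkey pronoun bound across the clause boundary.
Weak reading: every detective d with some noticed-clue has at least one noticed-clue c such that logged(d,c) ∧ photographed(d,c).
Per detective: D1:✓  D2:✗  D3:✓  D4:✓
D2 has no witness among its noticed-clues.

False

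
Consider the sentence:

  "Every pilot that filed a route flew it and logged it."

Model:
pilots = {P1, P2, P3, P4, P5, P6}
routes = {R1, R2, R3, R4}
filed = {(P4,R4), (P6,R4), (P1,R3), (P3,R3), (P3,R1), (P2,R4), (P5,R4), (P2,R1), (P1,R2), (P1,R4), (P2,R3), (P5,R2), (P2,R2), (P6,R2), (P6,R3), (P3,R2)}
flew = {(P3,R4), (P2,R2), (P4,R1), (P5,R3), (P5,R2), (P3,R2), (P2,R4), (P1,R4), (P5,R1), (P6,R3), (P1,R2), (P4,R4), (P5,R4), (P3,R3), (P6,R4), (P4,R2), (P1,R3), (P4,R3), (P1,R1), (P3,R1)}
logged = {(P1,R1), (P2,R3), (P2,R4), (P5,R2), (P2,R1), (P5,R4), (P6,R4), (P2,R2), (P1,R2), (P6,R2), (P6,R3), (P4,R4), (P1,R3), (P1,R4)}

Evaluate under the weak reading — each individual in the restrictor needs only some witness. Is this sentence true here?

"it" takes "a route" as antecedent — a donkey pronoun bound across the clause boundary.
Weak reading: every pilot p with some filed-route has at least one filed-route r such that flew(p,r) ∧ logged(p,r).
Per pilot: P1:✓  P2:✓  P3:✗  P4:✓  P5:✓  P6:✓
P3 has no witness among its filed-routes.

False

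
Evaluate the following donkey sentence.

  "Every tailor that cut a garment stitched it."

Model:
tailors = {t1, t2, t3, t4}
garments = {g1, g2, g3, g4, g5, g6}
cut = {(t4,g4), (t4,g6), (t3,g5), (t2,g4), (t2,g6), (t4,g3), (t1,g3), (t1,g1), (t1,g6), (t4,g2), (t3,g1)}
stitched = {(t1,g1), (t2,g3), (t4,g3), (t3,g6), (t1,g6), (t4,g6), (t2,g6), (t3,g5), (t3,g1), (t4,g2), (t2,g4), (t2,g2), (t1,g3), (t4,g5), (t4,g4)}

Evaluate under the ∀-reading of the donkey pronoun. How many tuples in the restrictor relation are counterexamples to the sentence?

0

"it" takes "a garment" as antecedent — a donkey pronoun bound across the clause boundary.
Strong reading: for every (t,g) with cut(t,g), stitched(t,g).
Restrictor pairs: (t1,g1) ✓  (t1,g3) ✓  (t1,g6) ✓  (t2,g4) ✓  (t2,g6) ✓  (t3,g1) ✓  (t3,g5) ✓  (t4,g2) ✓  (t4,g3) ✓  (t4,g4) ✓  (t4,g6) ✓
Counterexamples (restrictor pairs failing the scope): 0.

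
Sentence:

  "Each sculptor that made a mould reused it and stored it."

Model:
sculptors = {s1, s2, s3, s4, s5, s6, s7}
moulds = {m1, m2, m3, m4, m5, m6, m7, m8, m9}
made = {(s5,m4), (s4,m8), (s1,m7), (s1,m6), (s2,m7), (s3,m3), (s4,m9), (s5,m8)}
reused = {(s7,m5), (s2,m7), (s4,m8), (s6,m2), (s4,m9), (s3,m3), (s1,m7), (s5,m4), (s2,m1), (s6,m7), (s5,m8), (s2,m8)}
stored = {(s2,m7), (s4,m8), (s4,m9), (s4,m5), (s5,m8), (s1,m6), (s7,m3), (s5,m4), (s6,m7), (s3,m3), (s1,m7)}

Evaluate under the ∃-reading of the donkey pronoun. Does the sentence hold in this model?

"it" takes "a mould" as antecedent — a donkey pronoun bound across the clause boundary.
Weak reading: every sculptor s with some made-mould has at least one made-mould m such that reused(s,m) ∧ stored(s,m).
Per sculptor: s1:✓  s2:✓  s3:✓  s4:✓  s5:✓
Every sculptor in the restrictor has a witness.

True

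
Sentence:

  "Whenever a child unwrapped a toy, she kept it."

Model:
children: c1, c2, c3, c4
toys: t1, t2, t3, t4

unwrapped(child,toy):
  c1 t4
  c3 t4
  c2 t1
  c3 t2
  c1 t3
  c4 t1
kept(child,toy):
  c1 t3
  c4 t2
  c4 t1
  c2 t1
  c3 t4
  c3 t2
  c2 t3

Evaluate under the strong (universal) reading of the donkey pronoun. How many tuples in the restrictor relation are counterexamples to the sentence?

"it" takes "a toy" as antecedent — a donkey pronoun bound across the clause boundary.
Strong reading: for every (c,t) with unwrapped(c,t), kept(c,t).
Restrictor pairs: (c1,t3) ✓  (c1,t4) ✗  (c2,t1) ✓  (c3,t2) ✓  (c3,t4) ✓  (c4,t1) ✓
Counterexamples (restrictor pairs failing the scope): 1.

1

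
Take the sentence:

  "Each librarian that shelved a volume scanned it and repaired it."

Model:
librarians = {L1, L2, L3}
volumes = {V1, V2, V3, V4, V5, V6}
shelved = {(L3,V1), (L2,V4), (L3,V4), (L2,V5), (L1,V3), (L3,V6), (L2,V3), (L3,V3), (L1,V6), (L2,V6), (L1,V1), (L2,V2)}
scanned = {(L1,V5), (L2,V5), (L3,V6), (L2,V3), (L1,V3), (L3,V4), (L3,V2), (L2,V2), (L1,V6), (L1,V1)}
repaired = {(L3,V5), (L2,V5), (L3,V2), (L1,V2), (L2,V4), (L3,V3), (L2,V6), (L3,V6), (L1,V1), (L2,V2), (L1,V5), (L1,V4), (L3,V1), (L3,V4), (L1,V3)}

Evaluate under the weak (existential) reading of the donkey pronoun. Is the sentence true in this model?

"it" takes "a volume" as antecedent — a donkey pronoun bound across the clause boundary.
Weak reading: every librarian l with some shelved-volume has at least one shelved-volume v such that scanned(l,v) ∧ repaired(l,v).
Per librarian: L1:✓  L2:✓  L3:✓
Every librarian in the restrictor has a witness.

True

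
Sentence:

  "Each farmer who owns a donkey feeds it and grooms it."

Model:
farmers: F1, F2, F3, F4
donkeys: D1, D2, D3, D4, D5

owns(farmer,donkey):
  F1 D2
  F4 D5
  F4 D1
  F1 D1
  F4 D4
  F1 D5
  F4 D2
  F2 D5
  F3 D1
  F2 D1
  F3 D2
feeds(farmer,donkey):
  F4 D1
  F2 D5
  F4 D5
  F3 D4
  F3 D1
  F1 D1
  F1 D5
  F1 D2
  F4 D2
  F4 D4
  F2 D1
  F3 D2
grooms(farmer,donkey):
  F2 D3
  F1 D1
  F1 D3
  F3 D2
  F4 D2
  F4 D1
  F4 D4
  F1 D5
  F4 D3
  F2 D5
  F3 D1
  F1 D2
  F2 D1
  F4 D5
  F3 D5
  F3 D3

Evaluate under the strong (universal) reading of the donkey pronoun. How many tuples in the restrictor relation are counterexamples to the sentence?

0

"it" takes "a donkey" as antecedent — a donkey pronoun bound across the clause boundary.
Strong reading: for every (f,d) with owns(f,d), feeds(f,d) ∧ grooms(f,d).
Restrictor pairs: (F1,D1) ✓  (F1,D2) ✓  (F1,D5) ✓  (F2,D1) ✓  (F2,D5) ✓  (F3,D1) ✓  (F3,D2) ✓  (F4,D1) ✓  (F4,D2) ✓  (F4,D4) ✓  (F4,D5) ✓
Counterexamples (restrictor pairs failing the scope): 0.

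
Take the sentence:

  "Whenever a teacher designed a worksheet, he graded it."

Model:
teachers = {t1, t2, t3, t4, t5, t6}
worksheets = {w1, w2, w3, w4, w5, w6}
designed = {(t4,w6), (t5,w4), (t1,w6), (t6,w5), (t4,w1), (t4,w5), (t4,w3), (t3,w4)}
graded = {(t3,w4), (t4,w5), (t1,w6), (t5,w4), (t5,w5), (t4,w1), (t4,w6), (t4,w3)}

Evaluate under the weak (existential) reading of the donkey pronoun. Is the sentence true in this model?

False

"it" takes "a worksheet" as antecedent — a donkey pronoun bound across the clause boundary.
Weak reading: every teacher t with some designed-worksheet has at least one designed-worksheet w such that graded(t,w).
Per teacher: t1:✓  t3:✓  t4:✓  t5:✓  t6:✗
t6 has no witness among its designed-worksheets.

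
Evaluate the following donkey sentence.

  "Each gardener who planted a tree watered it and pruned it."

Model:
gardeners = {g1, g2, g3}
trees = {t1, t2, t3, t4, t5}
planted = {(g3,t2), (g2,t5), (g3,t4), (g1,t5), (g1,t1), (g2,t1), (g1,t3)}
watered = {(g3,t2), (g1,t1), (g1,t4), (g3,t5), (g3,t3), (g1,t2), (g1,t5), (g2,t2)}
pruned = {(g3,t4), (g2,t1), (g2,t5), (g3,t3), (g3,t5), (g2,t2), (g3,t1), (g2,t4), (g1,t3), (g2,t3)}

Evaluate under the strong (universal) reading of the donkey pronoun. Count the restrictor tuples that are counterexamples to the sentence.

"it" takes "a tree" as antecedent — a donkey pronoun bound across the clause boundary.
Strong reading: for every (g,t) with planted(g,t), watered(g,t) ∧ pruned(g,t).
Restrictor pairs: (g1,t1) ✗  (g1,t3) ✗  (g1,t5) ✗  (g2,t1) ✗  (g2,t5) ✗  (g3,t2) ✗  (g3,t4) ✗
Counterexamples (restrictor pairs failing the scope): 7.

7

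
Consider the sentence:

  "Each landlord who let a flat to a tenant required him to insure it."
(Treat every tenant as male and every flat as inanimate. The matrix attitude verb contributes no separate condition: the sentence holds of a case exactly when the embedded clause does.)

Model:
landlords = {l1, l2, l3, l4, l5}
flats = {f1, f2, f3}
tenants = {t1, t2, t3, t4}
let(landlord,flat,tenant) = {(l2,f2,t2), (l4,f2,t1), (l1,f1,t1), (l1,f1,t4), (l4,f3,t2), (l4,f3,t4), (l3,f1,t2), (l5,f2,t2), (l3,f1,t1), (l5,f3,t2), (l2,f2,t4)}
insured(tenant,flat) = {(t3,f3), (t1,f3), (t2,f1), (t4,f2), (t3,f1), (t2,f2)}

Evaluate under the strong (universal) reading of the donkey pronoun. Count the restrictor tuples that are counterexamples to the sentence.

7

"him" takes "a tenant" as antecedent and "it" takes "a flat"; both are donkey pronouns co-varying with the restrictor.
Strong reading: for every (l,f,t) with let(l,f,t), insured(t,f).
Restrictor triples: (l1,f1,t1)→insured(t1,f1) ✗  (l1,f1,t4)→insured(t4,f1) ✗  (l2,f2,t2)→insured(t2,f2) ✓  (l2,f2,t4)→insured(t4,f2) ✓  (l3,f1,t1)→insured(t1,f1) ✗  (l3,f1,t2)→insured(t2,f1) ✓  (l4,f2,t1)→insured(t1,f2) ✗  (l4,f3,t2)→insured(t2,f3) ✗  (l4,f3,t4)→insured(t4,f3) ✗  (l5,f2,t2)→insured(t2,f2) ✓  (l5,f3,t2)→insured(t2,f3) ✗
Counterexamples (restrictor triples failing the scope): 7.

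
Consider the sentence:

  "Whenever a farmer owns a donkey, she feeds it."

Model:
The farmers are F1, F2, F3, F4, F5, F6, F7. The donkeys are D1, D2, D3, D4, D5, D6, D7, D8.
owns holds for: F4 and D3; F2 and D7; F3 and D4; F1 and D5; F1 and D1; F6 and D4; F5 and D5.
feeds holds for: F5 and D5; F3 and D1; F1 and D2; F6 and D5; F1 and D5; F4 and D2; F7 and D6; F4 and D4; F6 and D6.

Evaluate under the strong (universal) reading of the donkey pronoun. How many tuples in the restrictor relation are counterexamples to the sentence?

"it" takes "a donkey" as antecedent — a donkey pronoun bound across the clause boundary.
Strong reading: for every (f,d) with owns(f,d), feeds(f,d).
Restrictor pairs: (F1,D1) ✗  (F1,D5) ✓  (F2,D7) ✗  (F3,D4) ✗  (F4,D3) ✗  (F5,D5) ✓  (F6,D4) ✗
Counterexamples (restrictor pairs failing the scope): 5.

5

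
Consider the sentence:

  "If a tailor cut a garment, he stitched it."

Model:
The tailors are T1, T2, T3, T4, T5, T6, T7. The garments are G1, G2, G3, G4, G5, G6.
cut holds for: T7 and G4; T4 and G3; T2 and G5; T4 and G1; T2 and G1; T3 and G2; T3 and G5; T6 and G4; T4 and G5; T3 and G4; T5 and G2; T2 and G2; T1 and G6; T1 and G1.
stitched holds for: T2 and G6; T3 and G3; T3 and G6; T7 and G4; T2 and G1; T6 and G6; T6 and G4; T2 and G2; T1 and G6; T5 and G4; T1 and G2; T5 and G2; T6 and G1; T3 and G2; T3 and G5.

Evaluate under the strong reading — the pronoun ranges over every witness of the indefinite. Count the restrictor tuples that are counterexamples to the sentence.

6

"it" takes "a garment" as antecedent — a donkey pronoun bound across the clause boundary.
Strong reading: for every (t,g) with cut(t,g), stitched(t,g).
Restrictor pairs: (T1,G1) ✗  (T1,G6) ✓  (T2,G1) ✓  (T2,G2) ✓  (T2,G5) ✗  (T3,G2) ✓  (T3,G4) ✗  (T3,G5) ✓  (T4,G1) ✗  (T4,G3) ✗  (T4,G5) ✗  (T5,G2) ✓  (T6,G4) ✓  (T7,G4) ✓
Counterexamples (restrictor pairs failing the scope): 6.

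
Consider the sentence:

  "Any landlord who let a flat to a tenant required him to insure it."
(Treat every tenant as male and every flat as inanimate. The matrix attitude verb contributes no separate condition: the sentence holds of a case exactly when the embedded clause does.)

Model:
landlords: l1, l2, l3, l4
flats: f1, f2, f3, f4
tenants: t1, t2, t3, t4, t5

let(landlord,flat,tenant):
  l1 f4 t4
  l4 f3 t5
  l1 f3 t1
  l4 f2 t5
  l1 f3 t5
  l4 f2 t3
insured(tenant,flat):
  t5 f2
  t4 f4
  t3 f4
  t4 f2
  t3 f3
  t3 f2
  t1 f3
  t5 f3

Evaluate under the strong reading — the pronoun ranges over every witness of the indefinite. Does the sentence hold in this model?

"him" takes "a tenant" as antecedent and "it" takes "a flat"; both are donkey pronouns co-varying with the restrictor.
Strong reading: for every (l,f,t) with let(l,f,t), insured(t,f).
Restrictor triples: (l1,f3,t1)→insured(t1,f3) ✓  (l1,f3,t5)→insured(t5,f3) ✓  (l1,f4,t4)→insured(t4,f4) ✓  (l4,f2,t3)→insured(t3,f2) ✓  (l4,f2,t5)→insured(t5,f2) ✓  (l4,f3,t5)→insured(t5,f3) ✓
Every restrictor triple satisfies the scope.

True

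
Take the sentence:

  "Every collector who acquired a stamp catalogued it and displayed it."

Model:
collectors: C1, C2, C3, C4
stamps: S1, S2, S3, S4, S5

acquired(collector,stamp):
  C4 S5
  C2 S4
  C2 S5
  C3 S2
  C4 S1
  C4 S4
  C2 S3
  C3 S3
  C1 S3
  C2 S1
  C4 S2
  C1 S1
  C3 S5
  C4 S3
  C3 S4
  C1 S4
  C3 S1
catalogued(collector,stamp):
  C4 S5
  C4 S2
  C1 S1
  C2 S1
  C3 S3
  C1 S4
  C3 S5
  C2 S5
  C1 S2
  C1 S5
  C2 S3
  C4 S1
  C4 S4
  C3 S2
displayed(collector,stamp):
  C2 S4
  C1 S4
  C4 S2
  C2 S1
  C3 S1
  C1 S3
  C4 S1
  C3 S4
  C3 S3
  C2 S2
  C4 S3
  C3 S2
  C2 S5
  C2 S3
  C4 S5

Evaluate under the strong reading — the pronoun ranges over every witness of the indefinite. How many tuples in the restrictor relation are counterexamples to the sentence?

"it" takes "a stamp" as antecedent — a donkey pronoun bound across the clause boundary.
Strong reading: for every (c,s) with acquired(c,s), catalogued(c,s) ∧ displayed(c,s).
Restrictor pairs: (C1,S1) ✗  (C1,S3) ✗  (C1,S4) ✓  (C2,S1) ✓  (C2,S3) ✓  (C2,S4) ✗  (C2,S5) ✓  (C3,S1) ✗  (C3,S2) ✓  (C3,S3) ✓  (C3,S4) ✗  (C3,S5) ✗  (C4,S1) ✓  (C4,S2) ✓  (C4,S3) ✗  (C4,S4) ✗  (C4,S5) ✓
Counterexamples (restrictor pairs failing the scope): 8.

8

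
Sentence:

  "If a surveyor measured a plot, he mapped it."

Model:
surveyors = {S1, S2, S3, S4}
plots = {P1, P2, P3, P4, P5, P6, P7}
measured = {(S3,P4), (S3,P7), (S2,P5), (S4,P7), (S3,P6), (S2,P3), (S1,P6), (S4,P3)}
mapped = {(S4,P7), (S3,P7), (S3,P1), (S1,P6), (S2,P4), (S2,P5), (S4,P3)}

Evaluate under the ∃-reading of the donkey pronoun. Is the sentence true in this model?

True

"it" takes "a plot" as antecedent — a donkey pronoun bound across the clause boundary.
Weak reading: every surveyor s with some measured-plot has at least one measured-plot p such that mapped(s,p).
Per surveyor: S1:✓  S2:✓  S3:✓  S4:✓
Every surveyor in the restrictor has a witness.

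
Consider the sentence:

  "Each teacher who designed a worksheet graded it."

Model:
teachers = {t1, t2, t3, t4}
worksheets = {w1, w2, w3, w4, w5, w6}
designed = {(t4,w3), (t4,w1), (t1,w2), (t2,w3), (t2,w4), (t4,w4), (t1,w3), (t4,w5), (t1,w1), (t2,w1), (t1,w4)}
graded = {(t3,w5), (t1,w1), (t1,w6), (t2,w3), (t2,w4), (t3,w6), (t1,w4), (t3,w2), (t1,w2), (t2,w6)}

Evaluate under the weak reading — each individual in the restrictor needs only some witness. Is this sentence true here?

False

"it" takes "a worksheet" as antecedent — a donkey pronoun bound across the clause boundary.
Weak reading: every teacher t with some designed-worksheet has at least one designed-worksheet w such that graded(t,w).
Per teacher: t1:✓  t2:✓  t4:✗
t4 has no witness among its designed-worksheets.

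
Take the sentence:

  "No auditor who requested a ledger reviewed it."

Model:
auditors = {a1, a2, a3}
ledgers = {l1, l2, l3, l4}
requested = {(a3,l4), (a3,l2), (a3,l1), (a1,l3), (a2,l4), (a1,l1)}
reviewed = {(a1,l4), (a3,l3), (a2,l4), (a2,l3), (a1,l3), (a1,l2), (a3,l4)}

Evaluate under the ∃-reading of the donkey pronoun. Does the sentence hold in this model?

False

"it" takes "a ledger" as antecedent — a donkey pronoun bound across the clause boundary.
Truth condition: for no (a,l) with requested(a,l) does reviewed(a,l) hold.
Restrictor pairs — does the scope hold? (a1,l1):fails  (a1,l3):holds  (a2,l4):holds  (a3,l1):fails  (a3,l2):fails  (a3,l4):holds
Scope holds for 3 pair(s), so the sentence is false.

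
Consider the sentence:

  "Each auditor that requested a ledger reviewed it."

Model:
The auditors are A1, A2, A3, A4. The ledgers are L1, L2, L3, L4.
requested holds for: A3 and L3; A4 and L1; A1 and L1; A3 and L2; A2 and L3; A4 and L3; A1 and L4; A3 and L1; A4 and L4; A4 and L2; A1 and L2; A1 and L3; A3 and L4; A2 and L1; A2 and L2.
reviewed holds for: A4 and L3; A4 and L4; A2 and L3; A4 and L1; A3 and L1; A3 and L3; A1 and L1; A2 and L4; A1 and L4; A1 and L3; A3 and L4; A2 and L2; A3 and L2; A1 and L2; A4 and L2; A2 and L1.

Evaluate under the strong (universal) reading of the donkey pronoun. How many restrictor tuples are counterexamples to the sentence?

0

"it" takes "a ledger" as antecedent — a donkey pronoun bound across the clause boundary.
Strong reading: for every (a,l) with requested(a,l), reviewed(a,l).
Restrictor pairs: (A1,L1) ✓  (A1,L2) ✓  (A1,L3) ✓  (A1,L4) ✓  (A2,L1) ✓  (A2,L2) ✓  (A2,L3) ✓  (A3,L1) ✓  (A3,L2) ✓  (A3,L3) ✓  (A3,L4) ✓  (A4,L1) ✓  (A4,L2) ✓  (A4,L3) ✓  (A4,L4) ✓
Counterexamples (restrictor pairs failing the scope): 0.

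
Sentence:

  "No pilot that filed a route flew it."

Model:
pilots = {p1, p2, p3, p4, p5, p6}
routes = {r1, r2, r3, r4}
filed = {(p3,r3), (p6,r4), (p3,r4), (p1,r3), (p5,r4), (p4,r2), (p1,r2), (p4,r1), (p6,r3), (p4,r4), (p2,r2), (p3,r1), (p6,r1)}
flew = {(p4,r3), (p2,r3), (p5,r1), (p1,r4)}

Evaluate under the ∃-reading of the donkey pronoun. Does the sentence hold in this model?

"it" takes "a route" as antecedent — a donkey pronoun bound across the clause boundary.
Truth condition: for no (p,r) with filed(p,r) does flew(p,r) hold.
Restrictor pairs — does the scope hold? (p1,r2):fails  (p1,r3):fails  (p2,r2):fails  (p3,r1):fails  (p3,r3):fails  (p3,r4):fails  (p4,r1):fails  (p4,r2):fails  (p4,r4):fails  (p5,r4):fails  (p6,r1):fails  (p6,r3):fails  (p6,r4):fails
Scope holds for no restrictor pair, so the sentence is true.

True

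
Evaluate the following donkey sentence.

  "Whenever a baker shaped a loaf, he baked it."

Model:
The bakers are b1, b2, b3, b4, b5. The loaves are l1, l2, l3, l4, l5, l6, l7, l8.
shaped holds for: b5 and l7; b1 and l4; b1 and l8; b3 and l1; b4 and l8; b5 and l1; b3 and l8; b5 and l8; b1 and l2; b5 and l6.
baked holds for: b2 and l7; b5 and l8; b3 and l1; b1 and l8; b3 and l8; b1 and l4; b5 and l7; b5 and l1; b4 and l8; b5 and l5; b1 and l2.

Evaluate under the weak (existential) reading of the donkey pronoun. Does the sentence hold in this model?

True

"it" takes "a loaf" as antecedent — a donkey pronoun bound across the clause boundary.
Weak reading: every baker b with some shaped-loaf has at least one shaped-loaf l such that baked(b,l).
Per baker: b1:✓  b3:✓  b4:✓  b5:✓
Every baker in the restrictor has a witness.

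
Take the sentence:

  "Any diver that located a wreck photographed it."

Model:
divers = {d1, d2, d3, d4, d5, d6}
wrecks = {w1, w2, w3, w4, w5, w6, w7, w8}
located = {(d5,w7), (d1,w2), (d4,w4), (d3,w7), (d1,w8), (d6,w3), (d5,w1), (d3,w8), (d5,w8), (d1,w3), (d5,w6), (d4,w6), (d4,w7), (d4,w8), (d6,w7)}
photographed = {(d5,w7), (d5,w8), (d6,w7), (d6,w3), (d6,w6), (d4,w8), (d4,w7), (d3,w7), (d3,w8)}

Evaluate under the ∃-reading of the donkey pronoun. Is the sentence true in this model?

False

"it" takes "a wreck" as antecedent — a donkey pronoun bound across the clause boundary.
Weak reading: every diver d with some located-wreck has at least one located-wreck w such that photographed(d,w).
Per diver: d1:✗  d3:✓  d4:✓  d5:✓  d6:✓
d1 has no witness among its located-wrecks.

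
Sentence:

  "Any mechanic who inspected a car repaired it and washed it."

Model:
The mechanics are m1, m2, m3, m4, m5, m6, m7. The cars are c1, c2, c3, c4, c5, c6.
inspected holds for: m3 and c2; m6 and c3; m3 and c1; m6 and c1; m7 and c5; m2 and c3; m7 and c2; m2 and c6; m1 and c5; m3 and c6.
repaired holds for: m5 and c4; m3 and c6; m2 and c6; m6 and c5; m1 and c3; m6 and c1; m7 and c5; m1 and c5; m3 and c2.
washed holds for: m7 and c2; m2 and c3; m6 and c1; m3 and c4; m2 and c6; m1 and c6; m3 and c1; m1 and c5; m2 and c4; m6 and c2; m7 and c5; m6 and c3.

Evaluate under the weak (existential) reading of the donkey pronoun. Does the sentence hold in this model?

False

"it" takes "a car" as antecedent — a donkey pronoun bound across the clause boundary.
Weak reading: every mechanic m with some inspected-car has at least one inspected-car c such that repaired(m,c) ∧ washed(m,c).
Per mechanic: m1:✓  m2:✓  m3:✗  m6:✓  m7:✓
m3 has no witness among its inspected-cars.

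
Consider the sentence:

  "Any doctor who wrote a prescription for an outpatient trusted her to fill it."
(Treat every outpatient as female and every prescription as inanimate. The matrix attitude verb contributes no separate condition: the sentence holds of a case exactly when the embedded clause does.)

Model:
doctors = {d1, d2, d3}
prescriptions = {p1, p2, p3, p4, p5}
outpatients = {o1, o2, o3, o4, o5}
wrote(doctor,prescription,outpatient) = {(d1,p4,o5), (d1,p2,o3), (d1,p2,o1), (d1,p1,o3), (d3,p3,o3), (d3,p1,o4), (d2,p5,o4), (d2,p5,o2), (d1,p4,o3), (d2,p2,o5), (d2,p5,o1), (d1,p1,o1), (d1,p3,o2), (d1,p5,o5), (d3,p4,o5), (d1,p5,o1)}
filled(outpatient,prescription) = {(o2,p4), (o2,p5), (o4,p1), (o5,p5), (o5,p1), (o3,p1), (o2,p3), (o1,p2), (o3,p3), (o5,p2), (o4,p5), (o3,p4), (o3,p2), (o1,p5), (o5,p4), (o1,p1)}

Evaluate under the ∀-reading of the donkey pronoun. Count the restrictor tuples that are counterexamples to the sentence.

"her" takes "an outpatient" as antecedent and "it" takes "a prescription"; both are donkey pronouns co-varying with the restrictor.
Strong reading: for every (d,p,o) with wrote(d,p,o), filled(o,p).
Restrictor triples: (d1,p1,o1)→filled(o1,p1) ✓  (d1,p1,o3)→filled(o3,p1) ✓  (d1,p2,o1)→filled(o1,p2) ✓  (d1,p2,o3)→filled(o3,p2) ✓  (d1,p3,o2)→filled(o2,p3) ✓  (d1,p4,o3)→filled(o3,p4) ✓  (d1,p4,o5)→filled(o5,p4) ✓  (d1,p5,o1)→filled(o1,p5) ✓  (d1,p5,o5)→filled(o5,p5) ✓  (d2,p2,o5)→filled(o5,p2) ✓  (d2,p5,o1)→filled(o1,p5) ✓  (d2,p5,o2)→filled(o2,p5) ✓  (d2,p5,o4)→filled(o4,p5) ✓  (d3,p1,o4)→filled(o4,p1) ✓  (d3,p3,o3)→filled(o3,p3) ✓  (d3,p4,o5)→filled(o5,p4) ✓
Counterexamples (restrictor triples failing the scope): 0.

0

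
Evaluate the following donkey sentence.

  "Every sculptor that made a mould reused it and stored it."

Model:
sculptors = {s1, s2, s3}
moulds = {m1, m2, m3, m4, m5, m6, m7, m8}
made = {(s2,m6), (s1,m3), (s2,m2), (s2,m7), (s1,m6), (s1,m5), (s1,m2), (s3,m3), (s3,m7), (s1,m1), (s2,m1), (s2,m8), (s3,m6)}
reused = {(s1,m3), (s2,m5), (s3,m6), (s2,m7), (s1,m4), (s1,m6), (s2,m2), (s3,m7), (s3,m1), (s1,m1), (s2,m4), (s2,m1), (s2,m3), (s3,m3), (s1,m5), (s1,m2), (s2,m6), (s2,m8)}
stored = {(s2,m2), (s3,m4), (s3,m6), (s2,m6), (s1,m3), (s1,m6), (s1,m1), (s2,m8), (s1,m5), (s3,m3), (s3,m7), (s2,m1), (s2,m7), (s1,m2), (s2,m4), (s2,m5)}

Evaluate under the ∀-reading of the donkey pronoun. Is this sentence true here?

"it" takes "a mould" as antecedent — a donkey pronoun bound across the clause boundary.
Strong reading: for every (s,m) with made(s,m), reused(s,m) ∧ stored(s,m).
Restrictor pairs: (s1,m1) ✓  (s1,m2) ✓  (s1,m3) ✓  (s1,m5) ✓  (s1,m6) ✓  (s2,m1) ✓  (s2,m2) ✓  (s2,m6) ✓  (s2,m7) ✓  (s2,m8) ✓  (s3,m3) ✓  (s3,m6) ✓  (s3,m7) ✓
Every restrictor pair satisfies the scope.

True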